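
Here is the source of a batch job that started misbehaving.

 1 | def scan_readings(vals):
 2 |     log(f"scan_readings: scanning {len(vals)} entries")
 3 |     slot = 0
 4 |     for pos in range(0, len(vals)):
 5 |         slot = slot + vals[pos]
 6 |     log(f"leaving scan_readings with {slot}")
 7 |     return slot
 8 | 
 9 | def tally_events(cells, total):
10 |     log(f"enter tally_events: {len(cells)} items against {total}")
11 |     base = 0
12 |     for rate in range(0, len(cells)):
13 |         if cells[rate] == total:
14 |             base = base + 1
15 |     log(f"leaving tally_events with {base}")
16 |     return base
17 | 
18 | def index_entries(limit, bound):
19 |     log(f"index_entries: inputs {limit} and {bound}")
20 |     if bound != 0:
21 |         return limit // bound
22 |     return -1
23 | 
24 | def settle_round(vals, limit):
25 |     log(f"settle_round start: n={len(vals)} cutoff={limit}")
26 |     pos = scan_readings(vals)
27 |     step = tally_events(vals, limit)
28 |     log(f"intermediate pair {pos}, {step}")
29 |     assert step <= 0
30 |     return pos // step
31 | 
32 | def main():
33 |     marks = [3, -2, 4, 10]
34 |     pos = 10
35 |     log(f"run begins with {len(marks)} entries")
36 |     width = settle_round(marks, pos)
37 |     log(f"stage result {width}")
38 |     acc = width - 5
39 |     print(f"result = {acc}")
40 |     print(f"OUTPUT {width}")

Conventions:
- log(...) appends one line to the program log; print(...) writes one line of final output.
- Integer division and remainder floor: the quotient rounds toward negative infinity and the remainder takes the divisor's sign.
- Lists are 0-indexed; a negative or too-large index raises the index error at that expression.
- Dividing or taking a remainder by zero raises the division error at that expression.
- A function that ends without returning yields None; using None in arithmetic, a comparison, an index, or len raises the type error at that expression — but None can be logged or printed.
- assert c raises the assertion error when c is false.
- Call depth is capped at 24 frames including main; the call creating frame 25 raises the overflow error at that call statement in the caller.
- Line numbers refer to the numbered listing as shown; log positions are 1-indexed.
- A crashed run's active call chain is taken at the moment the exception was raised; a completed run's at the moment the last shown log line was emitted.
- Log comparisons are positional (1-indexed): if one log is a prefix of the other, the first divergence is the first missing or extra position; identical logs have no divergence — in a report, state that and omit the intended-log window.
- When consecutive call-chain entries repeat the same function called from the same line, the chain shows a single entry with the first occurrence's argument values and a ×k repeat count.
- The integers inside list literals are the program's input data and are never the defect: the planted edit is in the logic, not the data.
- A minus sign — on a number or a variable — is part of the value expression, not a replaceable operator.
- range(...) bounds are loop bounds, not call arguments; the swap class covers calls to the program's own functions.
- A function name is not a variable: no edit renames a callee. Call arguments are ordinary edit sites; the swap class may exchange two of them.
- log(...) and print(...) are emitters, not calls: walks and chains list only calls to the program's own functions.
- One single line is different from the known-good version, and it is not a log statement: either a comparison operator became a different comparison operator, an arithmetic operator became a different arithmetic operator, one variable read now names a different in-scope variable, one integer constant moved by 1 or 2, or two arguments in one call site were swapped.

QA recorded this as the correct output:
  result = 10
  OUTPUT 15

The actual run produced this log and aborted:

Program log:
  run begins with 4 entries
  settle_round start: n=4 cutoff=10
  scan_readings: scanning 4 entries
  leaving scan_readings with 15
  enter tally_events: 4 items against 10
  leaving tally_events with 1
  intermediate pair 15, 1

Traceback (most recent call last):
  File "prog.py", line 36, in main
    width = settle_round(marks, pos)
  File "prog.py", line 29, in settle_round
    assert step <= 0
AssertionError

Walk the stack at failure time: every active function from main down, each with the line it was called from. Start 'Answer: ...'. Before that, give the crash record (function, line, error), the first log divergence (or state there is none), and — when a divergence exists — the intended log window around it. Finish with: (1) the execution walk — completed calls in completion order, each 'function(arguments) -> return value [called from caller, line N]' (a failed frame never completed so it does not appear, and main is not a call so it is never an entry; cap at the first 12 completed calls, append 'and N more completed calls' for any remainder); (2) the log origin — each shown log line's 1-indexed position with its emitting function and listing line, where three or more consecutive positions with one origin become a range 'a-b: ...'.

Answer: main -> settle_round (called at line 36).
Key observation: Only 7 log lines were emitted before the run died; the intended continuation was 'stage result 15'.
Crash: settle_round, line 29, AssertionError.
First divergence: position 8 — the faulty run's log ends after 7 lines; the working version continues with 'stage result 15'.
Intended log window:
  6: leaving tally_events with 1
  7: intermediate pair 15, 1
  8: stage result 15
Execution walk:
  scan_readings([3, -2, 4, 10]) -> 15  [called from settle_round, line 26]
  tally_events([3, -2, 4, 10], 10) -> 1  [called from settle_round, line 27]
Log origin:
  1: from main, line 35
  2: from settle_round, line 25
  3: from scan_readings, line 2
  4: from scan_readings, line 6
  5: from tally_events, line 10
  6: from tally_events, line 15
  7: from settle_round, line 28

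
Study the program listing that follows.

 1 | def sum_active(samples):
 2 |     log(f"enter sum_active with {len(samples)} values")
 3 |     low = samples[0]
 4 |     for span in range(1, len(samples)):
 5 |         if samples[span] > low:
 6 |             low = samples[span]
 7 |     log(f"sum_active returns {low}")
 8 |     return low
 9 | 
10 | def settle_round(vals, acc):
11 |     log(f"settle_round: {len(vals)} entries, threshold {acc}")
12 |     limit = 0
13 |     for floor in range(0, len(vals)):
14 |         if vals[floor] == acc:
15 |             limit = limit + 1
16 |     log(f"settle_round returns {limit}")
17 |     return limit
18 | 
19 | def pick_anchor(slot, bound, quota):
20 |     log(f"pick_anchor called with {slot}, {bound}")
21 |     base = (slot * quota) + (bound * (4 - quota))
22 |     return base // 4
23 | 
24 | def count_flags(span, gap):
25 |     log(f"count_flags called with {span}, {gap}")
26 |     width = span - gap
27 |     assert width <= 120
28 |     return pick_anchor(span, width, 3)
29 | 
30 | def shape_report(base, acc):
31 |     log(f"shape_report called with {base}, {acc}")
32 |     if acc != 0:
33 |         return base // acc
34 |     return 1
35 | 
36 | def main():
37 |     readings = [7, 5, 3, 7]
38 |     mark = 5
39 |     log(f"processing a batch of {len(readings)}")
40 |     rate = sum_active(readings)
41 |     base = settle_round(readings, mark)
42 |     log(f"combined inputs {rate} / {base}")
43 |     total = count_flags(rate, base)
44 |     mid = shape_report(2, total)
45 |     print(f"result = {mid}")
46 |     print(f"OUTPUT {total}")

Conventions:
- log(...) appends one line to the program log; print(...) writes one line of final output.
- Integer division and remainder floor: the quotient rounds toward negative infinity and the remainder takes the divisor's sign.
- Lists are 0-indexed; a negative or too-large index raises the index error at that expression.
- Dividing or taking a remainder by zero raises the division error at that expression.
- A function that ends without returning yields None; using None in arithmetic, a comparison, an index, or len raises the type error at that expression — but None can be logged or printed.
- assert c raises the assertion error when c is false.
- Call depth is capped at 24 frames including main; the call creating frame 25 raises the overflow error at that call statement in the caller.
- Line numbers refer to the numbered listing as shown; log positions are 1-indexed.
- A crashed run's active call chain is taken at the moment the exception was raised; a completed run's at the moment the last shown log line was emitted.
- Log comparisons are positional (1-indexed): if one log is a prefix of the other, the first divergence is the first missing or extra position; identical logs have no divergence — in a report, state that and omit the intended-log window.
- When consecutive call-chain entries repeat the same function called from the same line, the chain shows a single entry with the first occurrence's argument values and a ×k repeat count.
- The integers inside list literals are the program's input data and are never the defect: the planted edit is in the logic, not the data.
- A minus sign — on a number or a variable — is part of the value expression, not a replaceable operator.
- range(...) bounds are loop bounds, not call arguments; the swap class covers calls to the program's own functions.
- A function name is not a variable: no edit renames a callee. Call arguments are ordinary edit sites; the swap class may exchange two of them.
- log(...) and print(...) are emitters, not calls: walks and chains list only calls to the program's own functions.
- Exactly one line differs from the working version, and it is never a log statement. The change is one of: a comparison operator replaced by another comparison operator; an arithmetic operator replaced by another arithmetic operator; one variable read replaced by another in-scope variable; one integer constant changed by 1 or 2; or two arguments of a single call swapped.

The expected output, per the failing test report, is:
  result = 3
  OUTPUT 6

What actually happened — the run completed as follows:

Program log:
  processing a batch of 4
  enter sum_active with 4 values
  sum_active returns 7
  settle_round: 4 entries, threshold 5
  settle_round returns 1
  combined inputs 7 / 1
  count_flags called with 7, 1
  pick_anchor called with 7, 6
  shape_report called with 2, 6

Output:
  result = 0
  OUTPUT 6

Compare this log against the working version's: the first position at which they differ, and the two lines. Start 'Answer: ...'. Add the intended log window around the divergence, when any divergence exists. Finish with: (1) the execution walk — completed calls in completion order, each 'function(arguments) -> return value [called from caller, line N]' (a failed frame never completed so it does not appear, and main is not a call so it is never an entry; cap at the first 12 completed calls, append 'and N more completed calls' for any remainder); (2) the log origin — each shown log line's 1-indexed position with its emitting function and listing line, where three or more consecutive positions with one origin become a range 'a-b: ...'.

Answer: position 9 — the shown line 'shape_report called with 2, 6' should read 'shape_report called with 6, 2'.
Intended log window:
  7: count_flags called with 7, 1
  8: pick_anchor called with 7, 6
  9: shape_report called with 6, 2
Execution walk:
  sum_active([7, 5, 3, 7]) -> 7  [called from main, line 40]
  settle_round([7, 5, 3, 7], 5) -> 1  [called from main, line 41]
  pick_anchor(7, 6, 3) -> 6  [called from count_flags, line 28]
  count_flags(7, 1) -> 6  [called from main, line 43]
  shape_report(2, 6) -> 0  [called from main, line 44]
Log origin:
  1: from main, line 39
  2: from sum_active, line 2
  3: from sum_active, line 7
  4: from settle_round, line 11
  5: from settle_round, line 16
  6: from main, line 42
  7: from count_flags, line 25
  8: from pick_anchor, line 20
  9: from shape_report, line 31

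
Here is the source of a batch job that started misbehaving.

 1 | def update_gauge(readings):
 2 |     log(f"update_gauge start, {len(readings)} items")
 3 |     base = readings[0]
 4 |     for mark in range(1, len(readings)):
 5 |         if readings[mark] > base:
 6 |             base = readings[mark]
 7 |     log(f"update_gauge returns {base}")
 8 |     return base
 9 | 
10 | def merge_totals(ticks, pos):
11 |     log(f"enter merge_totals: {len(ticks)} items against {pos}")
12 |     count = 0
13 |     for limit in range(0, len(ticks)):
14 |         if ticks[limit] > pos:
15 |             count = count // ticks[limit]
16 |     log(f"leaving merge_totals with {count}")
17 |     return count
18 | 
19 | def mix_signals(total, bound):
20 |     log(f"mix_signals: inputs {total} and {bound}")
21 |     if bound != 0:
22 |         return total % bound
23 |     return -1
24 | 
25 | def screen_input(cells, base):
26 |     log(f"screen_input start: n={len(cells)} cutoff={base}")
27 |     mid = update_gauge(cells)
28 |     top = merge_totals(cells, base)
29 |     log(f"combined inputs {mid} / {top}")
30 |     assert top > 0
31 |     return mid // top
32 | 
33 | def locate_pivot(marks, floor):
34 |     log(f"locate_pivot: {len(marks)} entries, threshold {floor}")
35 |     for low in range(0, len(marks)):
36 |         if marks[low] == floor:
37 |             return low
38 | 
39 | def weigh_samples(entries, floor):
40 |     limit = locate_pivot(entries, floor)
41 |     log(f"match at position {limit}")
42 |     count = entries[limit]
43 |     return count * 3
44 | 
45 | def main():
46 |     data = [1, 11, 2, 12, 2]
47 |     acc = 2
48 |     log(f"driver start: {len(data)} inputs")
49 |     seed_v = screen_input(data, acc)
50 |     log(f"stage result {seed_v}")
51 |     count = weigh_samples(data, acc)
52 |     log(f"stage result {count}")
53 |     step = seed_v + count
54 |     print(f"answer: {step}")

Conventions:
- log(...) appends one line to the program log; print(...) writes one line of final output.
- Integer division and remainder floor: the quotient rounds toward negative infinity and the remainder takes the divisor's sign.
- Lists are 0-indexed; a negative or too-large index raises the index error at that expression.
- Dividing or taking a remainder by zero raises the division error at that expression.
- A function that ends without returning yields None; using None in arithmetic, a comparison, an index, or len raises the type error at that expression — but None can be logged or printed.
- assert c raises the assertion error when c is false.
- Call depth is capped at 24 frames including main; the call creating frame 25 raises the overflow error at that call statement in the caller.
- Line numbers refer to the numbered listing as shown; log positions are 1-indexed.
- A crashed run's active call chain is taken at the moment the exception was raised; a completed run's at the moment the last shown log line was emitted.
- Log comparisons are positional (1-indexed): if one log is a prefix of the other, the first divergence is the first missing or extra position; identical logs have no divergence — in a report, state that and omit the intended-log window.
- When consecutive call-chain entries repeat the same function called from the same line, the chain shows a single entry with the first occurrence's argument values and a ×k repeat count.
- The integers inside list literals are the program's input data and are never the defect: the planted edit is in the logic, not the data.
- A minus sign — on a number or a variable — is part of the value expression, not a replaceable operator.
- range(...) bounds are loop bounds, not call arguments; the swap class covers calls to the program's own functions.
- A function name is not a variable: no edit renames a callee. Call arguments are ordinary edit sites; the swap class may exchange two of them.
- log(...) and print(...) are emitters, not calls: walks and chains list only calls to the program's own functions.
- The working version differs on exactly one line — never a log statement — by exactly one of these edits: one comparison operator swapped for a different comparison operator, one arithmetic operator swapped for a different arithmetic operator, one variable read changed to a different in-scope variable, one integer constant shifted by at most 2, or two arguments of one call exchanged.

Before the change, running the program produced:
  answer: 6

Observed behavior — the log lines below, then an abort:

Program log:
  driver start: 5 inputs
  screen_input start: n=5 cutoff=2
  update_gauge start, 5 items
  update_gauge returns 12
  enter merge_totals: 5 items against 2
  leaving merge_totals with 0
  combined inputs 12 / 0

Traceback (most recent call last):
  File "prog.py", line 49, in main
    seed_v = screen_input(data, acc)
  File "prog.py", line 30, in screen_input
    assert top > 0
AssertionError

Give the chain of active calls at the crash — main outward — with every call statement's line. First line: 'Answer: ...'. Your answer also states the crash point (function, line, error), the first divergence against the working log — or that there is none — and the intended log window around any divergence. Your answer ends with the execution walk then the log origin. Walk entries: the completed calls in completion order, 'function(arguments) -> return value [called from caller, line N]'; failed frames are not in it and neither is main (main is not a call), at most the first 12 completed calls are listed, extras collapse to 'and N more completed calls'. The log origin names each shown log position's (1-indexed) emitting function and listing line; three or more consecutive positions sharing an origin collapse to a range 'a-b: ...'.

Answer: main -> screen_input (called at line 49).
Core observation: The earliest visible damage is log position 6 — 'leaving merge_totals with 0' rather than the intended 'leaving merge_totals with 23'.
Crash: screen_input, line 30, AssertionError.
First divergence: at position 6 the run shows 'leaving merge_totals with 0' where the working version logs 'leaving merge_totals with 23'.
Intended log window:
  4: update_gauge returns 12
  5: enter merge_totals: 5 items against 2
  6: leaving merge_totals with 23
  7: combined inputs 12 / 23
Execution walk:
  update_gauge([1, 11, 2, 12, 2]) -> 12  [called from screen_input, line 27]
  merge_totals([1, 11, 2, 12, 2], 2) -> 0  [called from screen_input, line 28]
Log origin:
  1 — main, line 48
  2 — screen_input, line 26
  3 — update_gauge, line 2
  4 — update_gauge, line 7
  5 — merge_totals, line 11
  6 — merge_totals, line 16
  7 — screen_input, line 29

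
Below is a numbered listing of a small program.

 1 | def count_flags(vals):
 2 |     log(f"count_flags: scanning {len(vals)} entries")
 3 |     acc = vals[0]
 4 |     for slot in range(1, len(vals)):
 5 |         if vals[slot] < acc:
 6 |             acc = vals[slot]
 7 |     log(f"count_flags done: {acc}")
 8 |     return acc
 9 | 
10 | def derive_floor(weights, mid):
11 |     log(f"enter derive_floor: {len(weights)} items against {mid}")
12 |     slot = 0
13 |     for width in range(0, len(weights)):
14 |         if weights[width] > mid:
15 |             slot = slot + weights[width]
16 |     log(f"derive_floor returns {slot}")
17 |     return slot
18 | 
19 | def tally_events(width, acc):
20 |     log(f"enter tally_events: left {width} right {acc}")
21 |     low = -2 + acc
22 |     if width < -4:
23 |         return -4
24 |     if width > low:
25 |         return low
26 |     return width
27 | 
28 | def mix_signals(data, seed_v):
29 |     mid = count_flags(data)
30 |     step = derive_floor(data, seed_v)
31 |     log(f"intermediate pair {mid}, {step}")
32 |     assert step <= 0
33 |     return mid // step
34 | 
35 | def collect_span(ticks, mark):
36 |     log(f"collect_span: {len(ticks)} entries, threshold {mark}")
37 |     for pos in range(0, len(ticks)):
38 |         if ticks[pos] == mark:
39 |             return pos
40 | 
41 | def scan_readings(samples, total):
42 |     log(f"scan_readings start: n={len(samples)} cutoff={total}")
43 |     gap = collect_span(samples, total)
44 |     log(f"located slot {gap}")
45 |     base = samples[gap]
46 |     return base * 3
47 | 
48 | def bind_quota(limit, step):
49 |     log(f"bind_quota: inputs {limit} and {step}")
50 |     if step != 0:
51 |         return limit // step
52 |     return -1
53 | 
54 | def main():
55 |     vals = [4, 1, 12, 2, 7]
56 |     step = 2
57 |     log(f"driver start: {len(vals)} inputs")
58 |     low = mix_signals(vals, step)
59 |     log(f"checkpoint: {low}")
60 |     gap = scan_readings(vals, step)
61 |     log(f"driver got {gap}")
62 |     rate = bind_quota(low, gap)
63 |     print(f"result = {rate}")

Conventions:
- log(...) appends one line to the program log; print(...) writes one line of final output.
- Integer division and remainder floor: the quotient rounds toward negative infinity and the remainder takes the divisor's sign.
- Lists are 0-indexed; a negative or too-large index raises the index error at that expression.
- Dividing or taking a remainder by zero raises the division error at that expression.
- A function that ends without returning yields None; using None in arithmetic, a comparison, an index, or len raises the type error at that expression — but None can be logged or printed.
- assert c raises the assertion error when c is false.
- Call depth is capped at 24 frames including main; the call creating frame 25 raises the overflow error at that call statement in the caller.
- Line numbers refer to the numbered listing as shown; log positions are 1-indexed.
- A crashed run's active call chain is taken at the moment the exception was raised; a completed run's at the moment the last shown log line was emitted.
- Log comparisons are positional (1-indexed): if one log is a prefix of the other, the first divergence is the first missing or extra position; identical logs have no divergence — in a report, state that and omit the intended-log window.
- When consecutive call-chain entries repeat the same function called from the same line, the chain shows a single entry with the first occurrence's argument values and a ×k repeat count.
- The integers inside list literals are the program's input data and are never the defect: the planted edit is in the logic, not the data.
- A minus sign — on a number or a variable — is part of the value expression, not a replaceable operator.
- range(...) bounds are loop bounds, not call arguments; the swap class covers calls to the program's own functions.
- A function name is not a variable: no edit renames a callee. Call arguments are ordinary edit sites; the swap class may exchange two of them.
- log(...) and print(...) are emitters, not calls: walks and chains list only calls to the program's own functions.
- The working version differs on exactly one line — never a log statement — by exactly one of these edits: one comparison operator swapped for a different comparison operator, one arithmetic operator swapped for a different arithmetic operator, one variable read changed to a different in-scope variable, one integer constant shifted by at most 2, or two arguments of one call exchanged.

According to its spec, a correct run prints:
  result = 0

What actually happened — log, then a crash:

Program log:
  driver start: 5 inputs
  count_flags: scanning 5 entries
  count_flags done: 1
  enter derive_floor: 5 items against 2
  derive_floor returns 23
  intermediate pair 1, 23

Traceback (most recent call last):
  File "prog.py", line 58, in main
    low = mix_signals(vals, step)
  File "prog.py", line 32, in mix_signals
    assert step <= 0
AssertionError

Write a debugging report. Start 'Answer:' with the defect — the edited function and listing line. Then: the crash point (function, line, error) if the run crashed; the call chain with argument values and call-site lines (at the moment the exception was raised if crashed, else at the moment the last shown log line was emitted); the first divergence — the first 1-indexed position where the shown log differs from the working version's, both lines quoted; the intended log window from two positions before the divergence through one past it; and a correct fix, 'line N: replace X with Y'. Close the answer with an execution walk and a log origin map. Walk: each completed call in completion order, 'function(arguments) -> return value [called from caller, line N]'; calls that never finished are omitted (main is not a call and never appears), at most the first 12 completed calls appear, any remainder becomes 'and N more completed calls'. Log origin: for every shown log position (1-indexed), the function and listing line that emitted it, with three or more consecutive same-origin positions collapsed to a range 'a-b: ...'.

Answer: the defect is in mix_signals at line 32.
The tell: After 6 matching log lines the faulty run goes silent, while the working version continues with 'checkpoint: 0'.
Crash: mix_signals, line 32, AssertionError.
Call chain: main -> mix_signals([4, 1, 12, 2, 7], 2) (called at line 58).
First divergence: position 7; the shown log stops at 6 lines while the working version next logs 'checkpoint: 0'.
Intended log window:
  5: derive_floor returns 23
  6: intermediate pair 1, 23
  7: checkpoint: 0
  8: scan_readings start: n=5 cutoff=2
Execution walk:
  count_flags([4, 1, 12, 2, 7]) -> 1  [called from mix_signals, line 29]
  derive_floor([4, 1, 12, 2, 7], 2) -> 23  [called from mix_signals, line 30]
Log line origins:
  1: logged in main at line 57
  2: logged in count_flags at line 2
  3: logged in count_flags at line 7
  4: logged in derive_floor at line 11
  5: logged in derive_floor at line 16
  6: logged in mix_signals at line 31
A correct fix: line 32: replace `<=` with `>`.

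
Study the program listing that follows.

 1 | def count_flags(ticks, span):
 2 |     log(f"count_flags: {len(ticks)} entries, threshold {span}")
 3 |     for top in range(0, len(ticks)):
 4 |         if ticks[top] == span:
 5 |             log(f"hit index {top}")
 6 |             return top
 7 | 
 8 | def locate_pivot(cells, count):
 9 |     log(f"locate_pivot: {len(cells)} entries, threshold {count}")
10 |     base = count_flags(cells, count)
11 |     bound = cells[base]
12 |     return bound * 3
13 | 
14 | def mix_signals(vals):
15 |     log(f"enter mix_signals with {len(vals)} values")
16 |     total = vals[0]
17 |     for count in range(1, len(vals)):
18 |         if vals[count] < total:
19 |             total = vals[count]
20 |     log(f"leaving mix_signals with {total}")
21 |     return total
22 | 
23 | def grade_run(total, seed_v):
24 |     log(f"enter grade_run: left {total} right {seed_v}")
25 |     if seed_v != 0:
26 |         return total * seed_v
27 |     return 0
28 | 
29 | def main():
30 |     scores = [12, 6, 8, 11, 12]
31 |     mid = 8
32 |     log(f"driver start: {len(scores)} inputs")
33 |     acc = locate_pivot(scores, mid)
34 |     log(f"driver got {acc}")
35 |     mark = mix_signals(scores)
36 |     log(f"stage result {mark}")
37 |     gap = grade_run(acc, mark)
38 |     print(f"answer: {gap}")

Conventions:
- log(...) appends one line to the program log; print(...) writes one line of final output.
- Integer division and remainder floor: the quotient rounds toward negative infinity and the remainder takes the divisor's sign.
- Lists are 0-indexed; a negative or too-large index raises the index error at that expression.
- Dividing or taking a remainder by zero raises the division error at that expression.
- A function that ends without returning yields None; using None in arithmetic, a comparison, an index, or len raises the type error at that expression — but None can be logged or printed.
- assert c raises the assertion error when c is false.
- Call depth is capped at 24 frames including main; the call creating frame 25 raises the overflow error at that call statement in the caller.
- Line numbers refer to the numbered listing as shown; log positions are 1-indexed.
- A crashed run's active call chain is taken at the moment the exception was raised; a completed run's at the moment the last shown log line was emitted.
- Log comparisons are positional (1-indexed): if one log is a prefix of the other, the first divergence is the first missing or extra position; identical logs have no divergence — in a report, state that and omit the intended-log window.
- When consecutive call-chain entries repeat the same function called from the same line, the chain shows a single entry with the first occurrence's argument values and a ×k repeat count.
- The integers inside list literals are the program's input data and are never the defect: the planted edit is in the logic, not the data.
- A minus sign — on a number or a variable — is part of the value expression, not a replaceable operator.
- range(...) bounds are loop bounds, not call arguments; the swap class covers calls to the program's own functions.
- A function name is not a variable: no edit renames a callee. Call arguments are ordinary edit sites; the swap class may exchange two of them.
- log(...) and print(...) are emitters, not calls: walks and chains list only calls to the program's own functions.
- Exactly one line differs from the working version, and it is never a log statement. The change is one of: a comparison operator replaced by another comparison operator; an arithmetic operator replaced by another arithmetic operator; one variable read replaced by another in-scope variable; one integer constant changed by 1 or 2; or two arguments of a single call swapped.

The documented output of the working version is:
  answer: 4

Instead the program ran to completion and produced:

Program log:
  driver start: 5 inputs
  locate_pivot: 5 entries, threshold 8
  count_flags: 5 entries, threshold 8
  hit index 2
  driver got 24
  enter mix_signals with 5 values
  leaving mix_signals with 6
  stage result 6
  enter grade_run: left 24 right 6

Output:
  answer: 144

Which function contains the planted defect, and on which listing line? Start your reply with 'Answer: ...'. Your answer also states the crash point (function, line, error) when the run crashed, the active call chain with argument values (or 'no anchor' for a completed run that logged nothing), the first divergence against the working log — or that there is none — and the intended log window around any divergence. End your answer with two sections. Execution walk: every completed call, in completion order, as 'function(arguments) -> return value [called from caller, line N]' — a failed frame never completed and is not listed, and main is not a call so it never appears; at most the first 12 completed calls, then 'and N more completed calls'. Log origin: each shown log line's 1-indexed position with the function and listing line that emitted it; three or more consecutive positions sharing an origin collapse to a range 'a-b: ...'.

Answer: the defect is in grade_run at line 26.
The tell: No log line changed; the fault shows up purely in the output.
Call chain: main -> grade_run(24, 6) (called at line 37).
First divergence: none — the logs agree in full.
Execution walk:
  count_flags([12, 6, 8, 11, 12], 8) -> 2  [called from locate_pivot, line 10]
  locate_pivot([12, 6, 8, 11, 12], 8) -> 24  [called from main, line 33]
  mix_signals([12, 6, 8, 11, 12]) -> 6  [called from main, line 35]
  grade_run(24, 6) -> 144  [called from main, line 37]
Log origin:
  1: emitted by main (line 32)
  2: emitted by locate_pivot (line 9)
  3: emitted by count_flags (line 2)
  4: emitted by count_flags (line 5)
  5: emitted by main (line 34)
  6: emitted by mix_signals (line 15)
  7: emitted by mix_signals (line 20)
  8: emitted by main (line 36)
  9: emitted by grade_run (line 24)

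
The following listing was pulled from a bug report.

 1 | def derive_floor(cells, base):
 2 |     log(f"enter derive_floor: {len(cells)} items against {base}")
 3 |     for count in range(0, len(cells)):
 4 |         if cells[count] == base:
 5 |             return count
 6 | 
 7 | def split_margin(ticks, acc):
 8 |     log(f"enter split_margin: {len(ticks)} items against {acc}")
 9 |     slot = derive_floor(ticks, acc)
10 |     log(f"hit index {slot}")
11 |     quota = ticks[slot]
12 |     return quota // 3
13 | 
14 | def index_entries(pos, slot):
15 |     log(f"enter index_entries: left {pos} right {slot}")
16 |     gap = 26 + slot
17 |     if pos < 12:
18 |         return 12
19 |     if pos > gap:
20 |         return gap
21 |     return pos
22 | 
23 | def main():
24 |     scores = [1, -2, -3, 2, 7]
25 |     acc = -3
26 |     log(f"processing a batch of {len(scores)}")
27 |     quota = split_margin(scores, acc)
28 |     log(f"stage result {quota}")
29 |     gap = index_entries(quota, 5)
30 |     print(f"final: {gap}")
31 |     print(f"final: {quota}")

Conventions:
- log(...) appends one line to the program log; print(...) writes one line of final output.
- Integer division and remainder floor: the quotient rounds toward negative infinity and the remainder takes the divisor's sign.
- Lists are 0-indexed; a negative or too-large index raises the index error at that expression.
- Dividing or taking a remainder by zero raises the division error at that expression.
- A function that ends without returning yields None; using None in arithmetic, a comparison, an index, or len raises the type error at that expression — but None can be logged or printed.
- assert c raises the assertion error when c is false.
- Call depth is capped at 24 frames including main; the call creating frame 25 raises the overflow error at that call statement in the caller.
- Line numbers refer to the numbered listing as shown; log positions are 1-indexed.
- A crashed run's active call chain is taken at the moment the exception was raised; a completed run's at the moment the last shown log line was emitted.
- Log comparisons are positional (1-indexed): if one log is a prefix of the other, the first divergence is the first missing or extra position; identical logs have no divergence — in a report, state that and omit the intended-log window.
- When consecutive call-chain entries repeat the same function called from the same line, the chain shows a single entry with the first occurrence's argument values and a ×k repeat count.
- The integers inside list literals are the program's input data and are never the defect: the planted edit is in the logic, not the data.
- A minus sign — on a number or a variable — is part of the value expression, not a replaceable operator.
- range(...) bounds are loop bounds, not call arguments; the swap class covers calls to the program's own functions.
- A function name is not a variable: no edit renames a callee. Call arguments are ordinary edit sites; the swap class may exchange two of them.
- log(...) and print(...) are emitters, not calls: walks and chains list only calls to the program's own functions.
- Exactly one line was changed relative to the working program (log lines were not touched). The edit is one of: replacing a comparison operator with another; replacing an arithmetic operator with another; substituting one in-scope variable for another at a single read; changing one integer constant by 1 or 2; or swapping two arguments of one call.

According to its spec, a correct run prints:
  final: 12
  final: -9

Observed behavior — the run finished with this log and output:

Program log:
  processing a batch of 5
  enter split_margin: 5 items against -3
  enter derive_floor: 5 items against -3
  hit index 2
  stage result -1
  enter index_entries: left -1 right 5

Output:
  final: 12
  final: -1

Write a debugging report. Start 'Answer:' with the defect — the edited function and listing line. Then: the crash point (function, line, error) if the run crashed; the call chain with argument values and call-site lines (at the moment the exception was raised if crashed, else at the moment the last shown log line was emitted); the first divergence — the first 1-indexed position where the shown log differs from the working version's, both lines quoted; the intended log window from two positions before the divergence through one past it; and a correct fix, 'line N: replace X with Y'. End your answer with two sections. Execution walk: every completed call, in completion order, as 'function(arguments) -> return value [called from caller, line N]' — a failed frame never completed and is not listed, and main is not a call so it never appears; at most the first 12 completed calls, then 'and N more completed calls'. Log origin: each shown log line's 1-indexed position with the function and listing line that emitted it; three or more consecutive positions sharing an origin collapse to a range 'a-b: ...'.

Answer: the defect is in split_margin at line 12.
Key fact: The log first diverges at position 5: the faulty run prints 'stage result -1' where the working version prints 'stage result -9'.
Call chain: main -> index_entries(-1, 5) (called at line 29).
First divergence: position 5 — the shown line 'stage result -1' should read 'stage result -9'.
Intended log window:
  3: enter derive_floor: 5 items against -3
  4: hit index 2
  5: stage result -9
  6: enter index_entries: left -9 right 5
Execution walk:
  derive_floor([1, -2, -3, 2, 7], -3) -> 2  [called from split_margin, line 9]
  split_margin([1, -2, -3, 2, 7], -3) -> -1  [called from main, line 27]
  index_entries(-1, 5) -> 12  [called from main, line 29]
Log origin:
  1: emitted by main (line 26)
  2: emitted by split_margin (line 8)
  3: emitted by derive_floor (line 2)
  4: emitted by split_margin (line 10)
  5: emitted by main (line 28)
  6: emitted by index_entries (line 15)
A correct fix: line 12: replace `//` with `*`.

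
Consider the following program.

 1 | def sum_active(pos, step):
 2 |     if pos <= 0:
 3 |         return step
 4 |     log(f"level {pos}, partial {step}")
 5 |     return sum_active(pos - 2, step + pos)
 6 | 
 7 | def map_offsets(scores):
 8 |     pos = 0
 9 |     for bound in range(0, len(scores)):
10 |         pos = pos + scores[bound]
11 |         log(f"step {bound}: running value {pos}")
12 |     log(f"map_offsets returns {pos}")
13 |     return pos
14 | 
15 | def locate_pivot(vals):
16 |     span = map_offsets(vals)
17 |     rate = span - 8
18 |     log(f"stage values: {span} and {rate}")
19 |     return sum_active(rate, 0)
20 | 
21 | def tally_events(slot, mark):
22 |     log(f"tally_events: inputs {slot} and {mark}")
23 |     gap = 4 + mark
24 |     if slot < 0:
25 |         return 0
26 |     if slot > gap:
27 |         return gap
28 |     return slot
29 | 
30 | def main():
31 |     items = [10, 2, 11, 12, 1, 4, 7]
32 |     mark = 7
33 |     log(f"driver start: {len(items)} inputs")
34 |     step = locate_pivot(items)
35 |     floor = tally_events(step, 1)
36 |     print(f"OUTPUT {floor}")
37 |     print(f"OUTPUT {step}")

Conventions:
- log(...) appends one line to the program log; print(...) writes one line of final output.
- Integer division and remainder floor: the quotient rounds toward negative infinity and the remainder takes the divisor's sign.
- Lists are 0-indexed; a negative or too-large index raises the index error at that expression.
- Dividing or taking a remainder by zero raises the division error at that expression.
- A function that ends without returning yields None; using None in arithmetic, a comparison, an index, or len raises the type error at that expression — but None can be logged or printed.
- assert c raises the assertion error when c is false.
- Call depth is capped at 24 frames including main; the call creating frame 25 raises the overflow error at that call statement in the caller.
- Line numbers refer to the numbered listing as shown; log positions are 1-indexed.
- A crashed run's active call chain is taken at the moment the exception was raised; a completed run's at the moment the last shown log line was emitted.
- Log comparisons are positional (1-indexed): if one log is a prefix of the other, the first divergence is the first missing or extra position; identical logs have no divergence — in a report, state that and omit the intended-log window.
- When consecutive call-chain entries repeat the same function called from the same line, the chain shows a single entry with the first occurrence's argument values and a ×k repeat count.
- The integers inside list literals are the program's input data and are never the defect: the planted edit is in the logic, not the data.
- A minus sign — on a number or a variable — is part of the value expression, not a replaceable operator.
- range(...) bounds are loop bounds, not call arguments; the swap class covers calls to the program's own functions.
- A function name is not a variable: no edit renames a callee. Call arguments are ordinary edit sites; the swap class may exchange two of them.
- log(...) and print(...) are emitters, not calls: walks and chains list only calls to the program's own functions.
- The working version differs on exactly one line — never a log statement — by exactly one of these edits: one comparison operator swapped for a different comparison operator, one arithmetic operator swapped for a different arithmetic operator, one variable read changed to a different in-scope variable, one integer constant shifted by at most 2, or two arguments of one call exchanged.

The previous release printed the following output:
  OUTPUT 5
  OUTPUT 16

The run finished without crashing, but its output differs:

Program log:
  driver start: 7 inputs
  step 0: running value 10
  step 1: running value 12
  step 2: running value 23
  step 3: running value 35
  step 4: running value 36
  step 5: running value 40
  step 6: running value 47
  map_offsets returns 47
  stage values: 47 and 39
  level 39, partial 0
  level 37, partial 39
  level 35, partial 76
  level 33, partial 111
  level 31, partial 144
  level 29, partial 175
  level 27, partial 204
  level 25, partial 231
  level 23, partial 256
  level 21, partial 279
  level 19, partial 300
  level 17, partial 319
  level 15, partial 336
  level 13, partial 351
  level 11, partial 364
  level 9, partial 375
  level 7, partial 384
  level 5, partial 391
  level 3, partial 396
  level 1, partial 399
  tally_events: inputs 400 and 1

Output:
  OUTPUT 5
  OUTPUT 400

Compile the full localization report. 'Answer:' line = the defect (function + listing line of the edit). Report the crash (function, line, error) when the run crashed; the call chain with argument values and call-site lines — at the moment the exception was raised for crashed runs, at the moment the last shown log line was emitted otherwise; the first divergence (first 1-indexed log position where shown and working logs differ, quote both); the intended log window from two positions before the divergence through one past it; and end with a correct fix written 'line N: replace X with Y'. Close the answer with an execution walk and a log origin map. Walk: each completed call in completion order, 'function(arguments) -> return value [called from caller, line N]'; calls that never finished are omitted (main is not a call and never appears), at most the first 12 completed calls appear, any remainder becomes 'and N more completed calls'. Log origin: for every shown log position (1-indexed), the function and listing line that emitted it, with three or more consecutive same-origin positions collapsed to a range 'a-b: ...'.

Answer: the defect is in locate_pivot at line 17.
Key fact: Everything matches until log position 10, which reads 'stage values: 47 and 39' in place of 'stage values: 47 and 7'.
Call chain: main -> tally_events(400, 1) (called at line 35).
First divergence: position 10; shown 'stage values: 47 and 39' vs intended 'stage values: 47 and 7'.
Intended log window:
  8: step 6: running value 47
  9: map_offsets returns 47
  10: stage values: 47 and 7
  11: level 7, partial 0
Execution walk:
  map_offsets([10, 2, 11, 12, 1, 4, 7]) -> 47  [called from locate_pivot, line 16]
  sum_active(-1, 400) -> 400  [called from sum_active, line 5]
  sum_active(1, 399) -> 400  [called from sum_active, line 5]
  sum_active(3, 396) -> 400  [called from sum_active, line 5]
  sum_active(5, 391) -> 400  [called from sum_active, line 5]
  sum_active(7, 384) -> 400  [called from sum_active, line 5]
  sum_active(9, 375) -> 400  [called from sum_active, line 5]
  sum_active(11, 364) -> 400  [called from sum_active, line 5]
  sum_active(13, 351) -> 400  [called from sum_active, line 5]
  sum_active(15, 336) -> 400  [called from sum_active, line 5]
  sum_active(17, 319) -> 400  [called from sum_active, line 5]
  sum_active(19, 300) -> 400  [called from sum_active, line 5]
  ... and 12 more completed calls
Log origin:
  1: emitted by main (line 33)
  2-8: emitted by map_offsets (line 11)
  9: emitted by map_offsets (line 12)
  10: emitted by locate_pivot (line 18)
  11-30: emitted by sum_active (line 4)
  31: emitted by tally_events (line 22)
A correct fix: line 17: replace `-` with `%`.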